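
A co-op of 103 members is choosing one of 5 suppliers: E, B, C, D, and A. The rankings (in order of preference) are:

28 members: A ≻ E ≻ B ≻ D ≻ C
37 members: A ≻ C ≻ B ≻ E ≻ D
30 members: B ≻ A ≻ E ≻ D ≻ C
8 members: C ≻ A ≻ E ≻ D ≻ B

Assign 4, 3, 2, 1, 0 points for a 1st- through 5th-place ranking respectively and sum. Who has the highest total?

E: 28·3 + 37·1 + 30·2 + 8·2 = 197
B: 28·2 + 37·2 + 30·4 + 8·0 = 250
C: 28·0 + 37·3 + 30·0 + 8·4 = 143
D: 28·1 + 37·0 + 30·1 + 8·1 = 66
A: 28·4 + 37·4 + 30·3 + 8·3 = 374
A has the highest Borda score (374).

A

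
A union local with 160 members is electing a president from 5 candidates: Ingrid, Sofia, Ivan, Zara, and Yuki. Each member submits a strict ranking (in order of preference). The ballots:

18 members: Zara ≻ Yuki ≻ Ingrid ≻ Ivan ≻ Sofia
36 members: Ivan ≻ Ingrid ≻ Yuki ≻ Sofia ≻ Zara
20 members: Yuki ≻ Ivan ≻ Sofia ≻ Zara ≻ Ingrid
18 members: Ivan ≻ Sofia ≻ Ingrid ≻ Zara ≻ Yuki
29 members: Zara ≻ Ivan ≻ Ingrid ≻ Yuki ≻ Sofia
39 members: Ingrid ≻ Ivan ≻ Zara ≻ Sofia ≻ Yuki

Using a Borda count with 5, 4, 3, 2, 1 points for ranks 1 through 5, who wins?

Ingrid: 18·3 + 36·4 + 20·1 + 18·3 + 29·3 + 39·5 = 554
Sofia: 18·1 + 36·2 + 20·3 + 18·4 + 29·1 + 39·2 = 329
Ivan: 18·2 + 36·5 + 20·4 + 18·5 + 29·4 + 39·4 = 658
Zara: 18·5 + 36·1 + 20·2 + 18·2 + 29·5 + 39·3 = 464
Yuki: 18·4 + 36·3 + 20·5 + 18·1 + 29·2 + 39·1 = 395
Ivan has the highest Borda score (658).

Ivan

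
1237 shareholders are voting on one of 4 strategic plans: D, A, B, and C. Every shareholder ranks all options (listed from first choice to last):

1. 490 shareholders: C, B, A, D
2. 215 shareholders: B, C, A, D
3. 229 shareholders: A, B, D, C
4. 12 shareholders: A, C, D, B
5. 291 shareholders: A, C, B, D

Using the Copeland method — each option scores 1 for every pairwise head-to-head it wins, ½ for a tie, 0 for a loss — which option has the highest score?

C

D: loses to A, B, and C → score 0.
A: beats D; loses to B and C → score 1.
B: beats D and A; loses to C → score 2.
C: beats D, A, and B → score 3.
C has the best pairwise record.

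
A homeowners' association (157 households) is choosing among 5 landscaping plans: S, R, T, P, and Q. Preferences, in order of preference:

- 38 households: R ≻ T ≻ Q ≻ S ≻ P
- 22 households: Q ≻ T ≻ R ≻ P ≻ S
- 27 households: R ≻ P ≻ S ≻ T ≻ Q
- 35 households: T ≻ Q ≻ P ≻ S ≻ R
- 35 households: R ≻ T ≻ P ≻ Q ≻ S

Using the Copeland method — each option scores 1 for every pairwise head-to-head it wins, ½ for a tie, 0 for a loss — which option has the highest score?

R

S: loses to R, T, P, and Q → score 0.
R: beats S, T, P, and Q → score 4.
T: beats S, P, and Q; loses to R → score 3.
P: beats S; loses to R, T, and Q → score 1.
Q: beats S and P; loses to R and T → score 2.
R has the best pairwise record.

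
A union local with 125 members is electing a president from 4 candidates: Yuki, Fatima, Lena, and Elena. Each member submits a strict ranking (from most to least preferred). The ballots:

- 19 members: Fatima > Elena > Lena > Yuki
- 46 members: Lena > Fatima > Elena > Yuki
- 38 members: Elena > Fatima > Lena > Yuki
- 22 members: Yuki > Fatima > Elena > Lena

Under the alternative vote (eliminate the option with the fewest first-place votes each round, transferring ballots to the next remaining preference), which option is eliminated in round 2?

Yuki

Round 1: Yuki 22, Fatima 19, Lena 46, Elena 38. Eliminate Fatima.
Round 2: Yuki 22, Lena 46, Elena 57. Eliminate Yuki.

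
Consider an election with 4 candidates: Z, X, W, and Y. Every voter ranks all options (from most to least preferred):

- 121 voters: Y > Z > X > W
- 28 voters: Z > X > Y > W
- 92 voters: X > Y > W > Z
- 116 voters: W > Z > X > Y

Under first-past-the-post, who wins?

First-place votes: Z 28, X 92, W 116, Y 121.
Y has the most first-place votes.

Y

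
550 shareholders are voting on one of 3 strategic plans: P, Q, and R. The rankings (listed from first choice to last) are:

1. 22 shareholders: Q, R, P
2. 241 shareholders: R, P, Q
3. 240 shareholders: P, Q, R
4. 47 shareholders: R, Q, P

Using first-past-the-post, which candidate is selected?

First-place votes: P 240, Q 22, R 288.
R has the most first-place votes.

R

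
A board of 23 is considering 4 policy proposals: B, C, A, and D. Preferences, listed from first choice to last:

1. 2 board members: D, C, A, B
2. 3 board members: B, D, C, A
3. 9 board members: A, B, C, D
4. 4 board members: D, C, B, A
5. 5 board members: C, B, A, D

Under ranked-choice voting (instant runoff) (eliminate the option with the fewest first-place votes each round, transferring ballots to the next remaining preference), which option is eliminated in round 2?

C

Round 1: B 3, C 5, A 9, D 6. Eliminate B.
Round 2: C 5, A 9, D 9. Eliminate C.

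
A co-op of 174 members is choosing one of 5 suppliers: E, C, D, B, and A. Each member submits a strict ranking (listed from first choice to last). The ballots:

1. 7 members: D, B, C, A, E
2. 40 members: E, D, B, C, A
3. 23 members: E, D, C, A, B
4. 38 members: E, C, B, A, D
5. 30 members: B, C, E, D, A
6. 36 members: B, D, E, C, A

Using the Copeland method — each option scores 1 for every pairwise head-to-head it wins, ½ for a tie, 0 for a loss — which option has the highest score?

E: beats C, D, B, and A → score 4.
C: beats A; loses to E, D, and B → score 1.
D: beats C and A; loses to E and B → score 2.
B: beats C, D, and A; loses to E → score 3.
A: loses to E, C, D, and B → score 0.
E has the best pairwise record.

E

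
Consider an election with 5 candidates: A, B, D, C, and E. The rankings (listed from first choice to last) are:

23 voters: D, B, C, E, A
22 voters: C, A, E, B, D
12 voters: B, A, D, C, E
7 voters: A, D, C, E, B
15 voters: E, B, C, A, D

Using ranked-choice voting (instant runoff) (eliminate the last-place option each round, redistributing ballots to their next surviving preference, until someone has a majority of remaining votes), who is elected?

Round 1: A 7, B 12, D 23, C 22, E 15. Eliminate A.
Round 2: B 12, D 30, C 22, E 15. Eliminate B.
Round 3: D 42, C 22, E 15. D has a majority.

D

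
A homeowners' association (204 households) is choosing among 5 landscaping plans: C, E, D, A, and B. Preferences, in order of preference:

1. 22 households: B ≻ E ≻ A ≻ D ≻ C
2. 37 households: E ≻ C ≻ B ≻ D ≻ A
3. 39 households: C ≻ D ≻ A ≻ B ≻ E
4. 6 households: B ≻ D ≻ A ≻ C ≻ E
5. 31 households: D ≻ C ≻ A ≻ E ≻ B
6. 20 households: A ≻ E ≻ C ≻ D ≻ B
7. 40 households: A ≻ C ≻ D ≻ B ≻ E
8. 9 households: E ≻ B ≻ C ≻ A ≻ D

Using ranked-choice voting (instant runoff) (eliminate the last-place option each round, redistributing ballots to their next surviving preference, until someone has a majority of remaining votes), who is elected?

C

Round 1: C 39, E 46, D 31, A 60, B 28. Eliminate B.
Round 2: C 39, E 68, D 37, A 60. Eliminate D.
Round 3: C 70, E 68, A 66. Eliminate A.
Round 4: C 116, E 88. C has a majority.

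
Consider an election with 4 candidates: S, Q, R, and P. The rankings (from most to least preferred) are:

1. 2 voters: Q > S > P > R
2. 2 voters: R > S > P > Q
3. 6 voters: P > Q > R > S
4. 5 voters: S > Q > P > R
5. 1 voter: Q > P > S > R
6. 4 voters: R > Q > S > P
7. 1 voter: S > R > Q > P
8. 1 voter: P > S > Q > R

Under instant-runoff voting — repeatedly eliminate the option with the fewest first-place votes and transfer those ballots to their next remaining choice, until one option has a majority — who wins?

Round 1: S 6, Q 3, R 6, P 7. Eliminate Q.
Round 2: S 8, R 6, P 8. Eliminate R.
Round 3: S 14, P 8. S has a majority.

S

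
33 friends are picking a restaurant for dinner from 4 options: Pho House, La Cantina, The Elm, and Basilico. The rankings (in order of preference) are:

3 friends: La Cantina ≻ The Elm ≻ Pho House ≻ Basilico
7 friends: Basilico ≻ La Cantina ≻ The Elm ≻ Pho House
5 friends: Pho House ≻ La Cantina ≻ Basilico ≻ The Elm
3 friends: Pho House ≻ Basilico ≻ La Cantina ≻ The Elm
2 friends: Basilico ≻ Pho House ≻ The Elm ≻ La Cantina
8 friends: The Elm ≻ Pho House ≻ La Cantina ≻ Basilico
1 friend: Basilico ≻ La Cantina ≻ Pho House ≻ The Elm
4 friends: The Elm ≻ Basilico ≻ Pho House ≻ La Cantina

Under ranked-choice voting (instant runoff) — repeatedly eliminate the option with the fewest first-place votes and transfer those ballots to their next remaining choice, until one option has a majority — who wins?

Basilico

Round 1: Pho House 8, La Cantina 3, The Elm 12, Basilico 10. Eliminate La Cantina.
Round 2: Pho House 8, The Elm 15, Basilico 10. Eliminate Pho House.
Round 3: The Elm 15, Basilico 18. Basilico has a majority.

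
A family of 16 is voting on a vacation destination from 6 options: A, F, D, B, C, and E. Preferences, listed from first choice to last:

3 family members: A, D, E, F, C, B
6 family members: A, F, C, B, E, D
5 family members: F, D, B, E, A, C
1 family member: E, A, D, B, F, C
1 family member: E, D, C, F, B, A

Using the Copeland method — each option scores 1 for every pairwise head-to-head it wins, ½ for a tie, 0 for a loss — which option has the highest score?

A: beats F, D, B, C, and E → score 5.
F: beats D, B, C, and E; loses to A → score 4.
D: beats B and C; ties E; loses to A and F → score 2.5.
B: beats E; loses to A, F, D, and C → score 1.
C: beats B; loses to A, F, D, and E → score 1.
E: beats C; ties D; loses to A, F, and B → score 1.5.
A has the best pairwise record.

A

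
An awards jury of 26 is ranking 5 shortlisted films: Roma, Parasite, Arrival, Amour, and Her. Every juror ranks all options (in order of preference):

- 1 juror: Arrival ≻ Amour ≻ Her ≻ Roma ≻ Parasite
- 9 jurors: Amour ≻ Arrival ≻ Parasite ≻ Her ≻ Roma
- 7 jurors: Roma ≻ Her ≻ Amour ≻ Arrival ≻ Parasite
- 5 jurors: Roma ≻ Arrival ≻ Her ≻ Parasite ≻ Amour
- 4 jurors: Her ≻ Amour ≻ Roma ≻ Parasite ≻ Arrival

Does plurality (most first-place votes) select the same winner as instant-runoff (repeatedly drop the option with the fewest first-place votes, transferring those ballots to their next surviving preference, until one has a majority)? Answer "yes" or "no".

Plurality — first-place votes: Roma 12, Parasite 0, Arrival 1, Amour 9, Her 4. Winner: Roma.
Instant-runoff — R1 Roma 12, Parasite 0, Arrival 1, Amour 9, Her 4 (Parasite out); R2 Roma 12, Arrival 1, Amour 9, Her 4 (Arrival out); R3 Roma 12, Amour 10, Her 4 (Her out); R4 Roma 12, Amour 14 (Amour winner). Winner: Amour.
The two methods disagree.

no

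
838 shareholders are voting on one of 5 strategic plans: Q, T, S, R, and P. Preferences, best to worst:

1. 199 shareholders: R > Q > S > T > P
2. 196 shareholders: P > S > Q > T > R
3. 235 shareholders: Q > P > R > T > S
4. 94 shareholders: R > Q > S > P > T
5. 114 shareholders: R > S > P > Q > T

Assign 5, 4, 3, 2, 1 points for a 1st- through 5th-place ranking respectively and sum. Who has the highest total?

Q

Q: 199·4 + 196·3 + 235·5 + 94·4 + 114·2 = 3163
T: 199·2 + 196·2 + 235·2 + 94·1 + 114·1 = 1468
S: 199·3 + 196·4 + 235·1 + 94·3 + 114·4 = 2354
R: 199·5 + 196·1 + 235·3 + 94·5 + 114·5 = 2936
P: 199·1 + 196·5 + 235·4 + 94·2 + 114·3 = 2649
Q has the highest Borda score (3163).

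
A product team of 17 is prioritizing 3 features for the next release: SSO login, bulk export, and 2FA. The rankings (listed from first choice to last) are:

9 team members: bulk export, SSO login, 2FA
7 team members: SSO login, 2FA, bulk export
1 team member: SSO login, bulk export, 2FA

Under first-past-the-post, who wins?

bulk export

First-place votes: SSO login 8, bulk export 9, 2FA 0.
bulk export has the most first-place votes.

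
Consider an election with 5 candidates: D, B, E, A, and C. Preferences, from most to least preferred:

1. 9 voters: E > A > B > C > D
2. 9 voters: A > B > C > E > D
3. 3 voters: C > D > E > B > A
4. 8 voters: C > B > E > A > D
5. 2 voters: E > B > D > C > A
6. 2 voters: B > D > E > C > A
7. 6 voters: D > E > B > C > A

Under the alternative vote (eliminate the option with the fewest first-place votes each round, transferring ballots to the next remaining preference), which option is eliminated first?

Round 1: D 6, B 2, E 11, A 9, C 11. Eliminate B.

B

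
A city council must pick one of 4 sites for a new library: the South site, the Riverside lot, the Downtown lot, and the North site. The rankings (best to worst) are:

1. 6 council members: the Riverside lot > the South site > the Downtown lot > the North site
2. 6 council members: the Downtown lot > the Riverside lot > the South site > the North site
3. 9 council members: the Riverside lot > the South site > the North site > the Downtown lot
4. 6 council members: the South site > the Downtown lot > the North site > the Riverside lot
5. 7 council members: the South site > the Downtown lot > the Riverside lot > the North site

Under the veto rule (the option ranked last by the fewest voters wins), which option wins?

the South site

Last-place votes: the South site 0, the Riverside lot 6, the Downtown lot 9, the North site 19.
the South site is ranked last by the fewest voters, so the South site wins.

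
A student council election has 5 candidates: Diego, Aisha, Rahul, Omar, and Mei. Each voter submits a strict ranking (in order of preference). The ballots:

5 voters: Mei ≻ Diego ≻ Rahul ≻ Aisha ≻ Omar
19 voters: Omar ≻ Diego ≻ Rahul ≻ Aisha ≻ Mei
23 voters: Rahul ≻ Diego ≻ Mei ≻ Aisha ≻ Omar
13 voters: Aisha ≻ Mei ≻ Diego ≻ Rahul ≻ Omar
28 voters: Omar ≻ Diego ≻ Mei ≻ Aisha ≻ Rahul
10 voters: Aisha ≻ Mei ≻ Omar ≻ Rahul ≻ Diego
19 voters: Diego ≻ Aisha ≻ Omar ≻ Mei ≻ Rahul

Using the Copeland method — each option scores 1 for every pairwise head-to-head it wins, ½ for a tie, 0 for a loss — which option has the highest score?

Diego

Diego: beats Aisha, Rahul, Omar, and Mei → score 4.
Aisha: beats Rahul, Omar, and Mei; loses to Diego → score 3.
Rahul: loses to Diego, Aisha, Omar, and Mei → score 0.
Omar: beats Rahul and Mei; loses to Diego and Aisha → score 2.
Mei: beats Rahul; loses to Diego, Aisha, and Omar → score 1.
Diego has the best pairwise record.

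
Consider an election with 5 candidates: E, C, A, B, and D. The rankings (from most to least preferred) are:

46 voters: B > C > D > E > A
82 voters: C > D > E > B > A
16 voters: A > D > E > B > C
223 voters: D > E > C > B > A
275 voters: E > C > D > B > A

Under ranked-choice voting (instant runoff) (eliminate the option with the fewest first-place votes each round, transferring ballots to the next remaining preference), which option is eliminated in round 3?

Round 1: E 275, C 82, A 16, B 46, D 223. Eliminate A.
Round 2: E 275, C 82, B 46, D 239. Eliminate B.
Round 3: E 275, C 128, D 239. Eliminate C.

C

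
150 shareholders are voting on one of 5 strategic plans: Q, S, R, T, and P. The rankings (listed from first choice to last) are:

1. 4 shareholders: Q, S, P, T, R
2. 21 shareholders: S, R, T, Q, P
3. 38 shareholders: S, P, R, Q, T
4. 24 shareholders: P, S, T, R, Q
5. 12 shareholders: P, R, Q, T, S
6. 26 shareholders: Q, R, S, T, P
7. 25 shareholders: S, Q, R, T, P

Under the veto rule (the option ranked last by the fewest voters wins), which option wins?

R

Last-place votes: Q 24, S 12, R 4, T 38, P 72.
R is ranked last by the fewest voters, so R wins.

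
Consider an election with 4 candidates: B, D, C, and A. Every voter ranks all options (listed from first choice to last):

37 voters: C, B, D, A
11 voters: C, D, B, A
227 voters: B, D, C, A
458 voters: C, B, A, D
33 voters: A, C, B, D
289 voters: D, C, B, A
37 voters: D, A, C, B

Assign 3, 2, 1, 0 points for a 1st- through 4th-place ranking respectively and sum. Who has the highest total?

B: 37·2 + 11·1 + 227·3 + 458·2 + 33·1 + 289·1 + 37·0 = 2004
D: 37·1 + 11·2 + 227·2 + 458·0 + 33·0 + 289·3 + 37·3 = 1491
C: 37·3 + 11·3 + 227·1 + 458·3 + 33·2 + 289·2 + 37·1 = 2426
A: 37·0 + 11·0 + 227·0 + 458·1 + 33·3 + 289·0 + 37·2 = 631
C has the highest Borda score (2426).

C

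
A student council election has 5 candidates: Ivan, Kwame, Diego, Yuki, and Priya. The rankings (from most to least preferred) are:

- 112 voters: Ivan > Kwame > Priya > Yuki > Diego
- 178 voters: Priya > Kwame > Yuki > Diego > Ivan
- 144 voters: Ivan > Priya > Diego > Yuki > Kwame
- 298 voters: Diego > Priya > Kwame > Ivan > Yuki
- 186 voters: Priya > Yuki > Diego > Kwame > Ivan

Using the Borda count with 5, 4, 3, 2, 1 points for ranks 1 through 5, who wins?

Priya

Ivan: 112·5 + 178·1 + 144·5 + 298·2 + 186·1 = 2240
Kwame: 112·4 + 178·4 + 144·1 + 298·3 + 186·2 = 2570
Diego: 112·1 + 178·2 + 144·3 + 298·5 + 186·3 = 2948
Yuki: 112·2 + 178·3 + 144·2 + 298·1 + 186·4 = 2088
Priya: 112·3 + 178·5 + 144·4 + 298·4 + 186·5 = 3924
Priya has the highest Borda score (3924).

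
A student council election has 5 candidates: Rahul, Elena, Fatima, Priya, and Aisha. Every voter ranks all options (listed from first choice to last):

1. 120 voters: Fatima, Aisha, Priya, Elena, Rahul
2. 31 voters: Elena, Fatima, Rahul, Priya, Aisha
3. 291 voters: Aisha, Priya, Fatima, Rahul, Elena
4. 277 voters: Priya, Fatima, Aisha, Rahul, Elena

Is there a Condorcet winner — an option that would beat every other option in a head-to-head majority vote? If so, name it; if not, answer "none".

none

Checking pairwise contests:
Fatima beats Rahul 719–0.
Rahul beats Elena 568–151.
Priya beats Fatima 568–151.
Aisha beats Priya 411–308.
Fatima beats Aisha 428–291.
Every option loses at least one head-to-head, so there is no Condorcet winner.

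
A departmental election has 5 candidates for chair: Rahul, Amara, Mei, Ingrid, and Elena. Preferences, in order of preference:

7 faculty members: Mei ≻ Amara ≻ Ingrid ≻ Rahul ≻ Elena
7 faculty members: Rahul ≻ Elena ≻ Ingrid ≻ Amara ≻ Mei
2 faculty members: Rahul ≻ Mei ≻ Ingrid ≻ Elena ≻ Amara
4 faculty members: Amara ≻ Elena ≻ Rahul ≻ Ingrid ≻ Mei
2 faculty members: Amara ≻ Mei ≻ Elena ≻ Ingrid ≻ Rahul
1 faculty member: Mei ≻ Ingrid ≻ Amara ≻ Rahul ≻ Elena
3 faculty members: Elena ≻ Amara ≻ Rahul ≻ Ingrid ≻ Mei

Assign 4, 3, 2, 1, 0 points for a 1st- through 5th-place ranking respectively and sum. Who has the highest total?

Rahul: 7·1 + 7·4 + 2·4 + 4·2 + 2·0 + 1·1 + 3·2 = 58
Amara: 7·3 + 7·1 + 2·0 + 4·4 + 2·4 + 1·2 + 3·3 = 63
Mei: 7·4 + 7·0 + 2·3 + 4·0 + 2·3 + 1·4 + 3·0 = 44
Ingrid: 7·2 + 7·2 + 2·2 + 4·1 + 2·1 + 1·3 + 3·1 = 44
Elena: 7·0 + 7·3 + 2·1 + 4·3 + 2·2 + 1·0 + 3·4 = 51
Amara has the highest Borda score (63).

Amara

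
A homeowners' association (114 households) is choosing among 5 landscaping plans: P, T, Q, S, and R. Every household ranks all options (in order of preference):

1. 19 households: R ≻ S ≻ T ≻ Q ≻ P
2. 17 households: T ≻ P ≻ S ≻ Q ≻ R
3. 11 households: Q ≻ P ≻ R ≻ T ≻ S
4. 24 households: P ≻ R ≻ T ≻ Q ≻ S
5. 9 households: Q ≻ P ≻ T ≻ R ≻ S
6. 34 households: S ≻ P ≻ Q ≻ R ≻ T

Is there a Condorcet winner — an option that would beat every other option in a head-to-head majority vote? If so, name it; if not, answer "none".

P vs T: 78–36 for P.
P vs Q: 75–39 for P.
P vs S: 61–53 for P.
P vs R: 95–19 for P.
P beats every other option head-to-head.

P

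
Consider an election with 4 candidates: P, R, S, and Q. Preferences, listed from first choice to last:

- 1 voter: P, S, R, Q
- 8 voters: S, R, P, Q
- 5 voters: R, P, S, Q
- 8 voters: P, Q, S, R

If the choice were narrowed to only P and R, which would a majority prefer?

Voters preferring P to R: 9; preferring R to P: 13.
R wins the head-to-head.

R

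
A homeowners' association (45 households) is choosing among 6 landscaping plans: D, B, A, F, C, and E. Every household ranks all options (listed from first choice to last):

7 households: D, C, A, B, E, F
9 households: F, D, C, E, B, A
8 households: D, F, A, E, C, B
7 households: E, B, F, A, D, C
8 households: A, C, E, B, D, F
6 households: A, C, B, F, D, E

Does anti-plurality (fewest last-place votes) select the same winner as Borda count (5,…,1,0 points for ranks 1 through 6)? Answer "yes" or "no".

Anti-plurality — last-place votes: D 0, B 8, A 9, F 15, C 7, E 6. Winner: D.
Borda — scores: D 132, B 85, A 129, F 110, C 119, E 100. Winner: D.
The two methods agree.

yes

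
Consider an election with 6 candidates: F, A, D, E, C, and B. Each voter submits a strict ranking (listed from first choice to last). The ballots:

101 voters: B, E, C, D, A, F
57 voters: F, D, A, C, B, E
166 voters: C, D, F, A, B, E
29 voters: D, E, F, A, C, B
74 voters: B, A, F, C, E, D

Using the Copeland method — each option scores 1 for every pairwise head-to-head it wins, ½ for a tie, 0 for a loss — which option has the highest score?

F: beats A, E, and B; loses to D and C → score 3.
A: beats E and B; loses to F, D, and C → score 2.
D: beats F, A, E, and B; loses to C → score 4.
E: loses to F, A, D, C, and B → score 0.
C: beats F, A, D, E, and B → score 5.
B: beats E; loses to F, A, D, and C → score 1.
C has the best pairwise record.

C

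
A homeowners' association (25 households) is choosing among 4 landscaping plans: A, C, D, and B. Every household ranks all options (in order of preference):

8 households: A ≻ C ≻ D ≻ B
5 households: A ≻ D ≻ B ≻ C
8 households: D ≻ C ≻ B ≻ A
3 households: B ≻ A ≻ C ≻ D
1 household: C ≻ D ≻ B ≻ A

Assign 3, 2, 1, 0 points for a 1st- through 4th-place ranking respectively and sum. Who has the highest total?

A

A: 8·3 + 5·3 + 8·0 + 3·2 + 1·0 = 45
C: 8·2 + 5·0 + 8·2 + 3·1 + 1·3 = 38
D: 8·1 + 5·2 + 8·3 + 3·0 + 1·2 = 44
B: 8·0 + 5·1 + 8·1 + 3·3 + 1·1 = 23
A has the highest Borda score (45).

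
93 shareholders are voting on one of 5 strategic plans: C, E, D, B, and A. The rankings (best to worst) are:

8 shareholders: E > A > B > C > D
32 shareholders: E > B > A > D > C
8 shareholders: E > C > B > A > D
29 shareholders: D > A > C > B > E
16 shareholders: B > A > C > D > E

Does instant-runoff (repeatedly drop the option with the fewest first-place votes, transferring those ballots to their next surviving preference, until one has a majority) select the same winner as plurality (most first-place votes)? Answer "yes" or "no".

Instant-runoff — R1 C 0, E 48, D 29, B 16, A 0 (E winner). Winner: E.
Plurality — first-place votes: C 0, E 48, D 29, B 16, A 0. Winner: E.
The two methods agree.

yes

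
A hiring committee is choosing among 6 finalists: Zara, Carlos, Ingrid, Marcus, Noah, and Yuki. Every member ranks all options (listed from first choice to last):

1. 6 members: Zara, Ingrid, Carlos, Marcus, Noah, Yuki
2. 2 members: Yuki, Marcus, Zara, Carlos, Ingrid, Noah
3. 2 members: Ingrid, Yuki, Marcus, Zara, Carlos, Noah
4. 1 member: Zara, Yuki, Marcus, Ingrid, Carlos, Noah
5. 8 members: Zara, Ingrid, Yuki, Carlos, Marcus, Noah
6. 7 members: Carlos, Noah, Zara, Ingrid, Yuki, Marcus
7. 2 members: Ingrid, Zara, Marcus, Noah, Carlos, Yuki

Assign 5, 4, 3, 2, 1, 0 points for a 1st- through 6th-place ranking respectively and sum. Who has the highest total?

Zara

Zara: 6·5 + 2·3 + 2·2 + 1·5 + 8·5 + 7·3 + 2·4 = 114
Carlos: 6·3 + 2·2 + 2·1 + 1·1 + 8·2 + 7·5 + 2·1 = 78
Ingrid: 6·4 + 2·1 + 2·5 + 1·2 + 8·4 + 7·2 + 2·5 = 94
Marcus: 6·2 + 2·4 + 2·3 + 1·3 + 8·1 + 7·0 + 2·3 = 43
Noah: 6·1 + 2·0 + 2·0 + 1·0 + 8·0 + 7·4 + 2·2 = 38
Yuki: 6·0 + 2·5 + 2·4 + 1·4 + 8·3 + 7·1 + 2·0 = 53
Zara has the highest Borda score (114).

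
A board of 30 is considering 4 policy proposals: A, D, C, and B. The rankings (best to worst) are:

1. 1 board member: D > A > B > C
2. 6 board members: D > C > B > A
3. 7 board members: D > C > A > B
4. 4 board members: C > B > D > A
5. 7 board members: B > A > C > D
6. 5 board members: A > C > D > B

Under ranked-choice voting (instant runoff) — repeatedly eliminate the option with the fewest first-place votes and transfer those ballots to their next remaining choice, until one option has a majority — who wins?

D

Round 1: A 5, D 14, C 4, B 7. Eliminate C.
Round 2: A 5, D 14, B 11. Eliminate A.
Round 3: D 19, B 11. D has a majority.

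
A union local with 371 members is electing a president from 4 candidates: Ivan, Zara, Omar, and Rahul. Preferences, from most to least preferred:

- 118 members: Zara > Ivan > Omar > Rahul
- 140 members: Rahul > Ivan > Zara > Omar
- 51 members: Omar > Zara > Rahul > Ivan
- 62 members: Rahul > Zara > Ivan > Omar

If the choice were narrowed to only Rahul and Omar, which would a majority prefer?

Voters preferring Rahul to Omar: 202; preferring Omar to Rahul: 169.
Rahul wins the head-to-head.

Rahul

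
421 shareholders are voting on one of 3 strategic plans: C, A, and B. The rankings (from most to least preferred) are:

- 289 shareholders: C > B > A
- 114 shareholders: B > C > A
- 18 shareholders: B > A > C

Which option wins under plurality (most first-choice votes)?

First-place votes: C 289, A 0, B 132.
C has the most first-place votes.

C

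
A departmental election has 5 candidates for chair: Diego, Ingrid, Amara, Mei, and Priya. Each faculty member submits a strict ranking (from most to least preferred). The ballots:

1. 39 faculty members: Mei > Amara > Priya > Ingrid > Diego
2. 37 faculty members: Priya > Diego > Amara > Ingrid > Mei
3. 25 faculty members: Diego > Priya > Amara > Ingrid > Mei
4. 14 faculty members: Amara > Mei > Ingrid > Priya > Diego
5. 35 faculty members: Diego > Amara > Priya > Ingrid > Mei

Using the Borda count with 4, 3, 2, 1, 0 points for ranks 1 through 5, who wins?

Diego: 39·0 + 37·3 + 25·4 + 14·0 + 35·4 = 351
Ingrid: 39·1 + 37·1 + 25·1 + 14·2 + 35·1 = 164
Amara: 39·3 + 37·2 + 25·2 + 14·4 + 35·3 = 402
Mei: 39·4 + 37·0 + 25·0 + 14·3 + 35·0 = 198
Priya: 39·2 + 37·4 + 25·3 + 14·1 + 35·2 = 385
Amara has the highest Borda score (402).

Amara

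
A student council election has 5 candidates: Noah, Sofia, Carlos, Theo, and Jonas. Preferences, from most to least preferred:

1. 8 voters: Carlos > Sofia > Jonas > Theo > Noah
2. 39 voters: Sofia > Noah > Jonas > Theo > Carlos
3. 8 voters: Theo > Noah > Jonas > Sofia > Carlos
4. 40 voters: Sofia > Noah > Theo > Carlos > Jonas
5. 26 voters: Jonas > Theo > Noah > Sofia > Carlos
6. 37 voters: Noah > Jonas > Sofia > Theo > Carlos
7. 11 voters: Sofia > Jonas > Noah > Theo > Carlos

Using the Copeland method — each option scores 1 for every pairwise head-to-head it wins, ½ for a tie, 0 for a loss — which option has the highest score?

Noah: beats Carlos, Theo, and Jonas; loses to Sofia → score 3.
Sofia: beats Noah, Carlos, Theo, and Jonas → score 4.
Carlos: loses to Noah, Sofia, Theo, and Jonas → score 0.
Theo: beats Carlos; loses to Noah, Sofia, and Jonas → score 1.
Jonas: beats Carlos and Theo; loses to Noah and Sofia → score 2.
Sofia has the best pairwise record.

Sofia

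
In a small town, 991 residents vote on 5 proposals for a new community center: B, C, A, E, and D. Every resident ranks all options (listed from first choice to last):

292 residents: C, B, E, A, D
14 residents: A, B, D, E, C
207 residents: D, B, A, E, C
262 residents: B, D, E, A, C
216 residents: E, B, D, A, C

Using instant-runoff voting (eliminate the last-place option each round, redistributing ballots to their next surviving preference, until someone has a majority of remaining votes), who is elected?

Round 1: B 262, C 292, A 14, E 216, D 207. Eliminate A.
Round 2: B 276, C 292, E 216, D 207. Eliminate D.
Round 3: B 483, C 292, E 216. Eliminate E.
Round 4: B 699, C 292. B has a majority.

B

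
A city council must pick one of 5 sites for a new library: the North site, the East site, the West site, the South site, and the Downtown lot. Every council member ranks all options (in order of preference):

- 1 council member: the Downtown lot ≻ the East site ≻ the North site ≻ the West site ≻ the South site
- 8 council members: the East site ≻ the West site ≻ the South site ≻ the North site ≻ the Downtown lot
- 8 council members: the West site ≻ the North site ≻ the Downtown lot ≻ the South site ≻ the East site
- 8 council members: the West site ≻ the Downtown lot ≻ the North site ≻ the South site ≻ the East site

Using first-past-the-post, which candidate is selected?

First-place votes: the North site 0, the East site 8, the West site 16, the South site 0, the Downtown lot 1.
the West site has the most first-place votes.

the West site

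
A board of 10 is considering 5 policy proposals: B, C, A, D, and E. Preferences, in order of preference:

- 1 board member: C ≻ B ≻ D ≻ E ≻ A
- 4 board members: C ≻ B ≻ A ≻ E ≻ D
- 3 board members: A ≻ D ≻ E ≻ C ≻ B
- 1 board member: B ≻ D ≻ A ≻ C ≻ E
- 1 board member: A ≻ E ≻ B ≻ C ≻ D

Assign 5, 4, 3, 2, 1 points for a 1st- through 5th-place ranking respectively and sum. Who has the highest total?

A

B: 1·4 + 4·4 + 3·1 + 1·5 + 1·3 = 31
C: 1·5 + 4·5 + 3·2 + 1·2 + 1·2 = 35
A: 1·1 + 4·3 + 3·5 + 1·3 + 1·5 = 36
D: 1·3 + 4·1 + 3·4 + 1·4 + 1·1 = 24
E: 1·2 + 4·2 + 3·3 + 1·1 + 1·4 = 24
A has the highest Borda score (36).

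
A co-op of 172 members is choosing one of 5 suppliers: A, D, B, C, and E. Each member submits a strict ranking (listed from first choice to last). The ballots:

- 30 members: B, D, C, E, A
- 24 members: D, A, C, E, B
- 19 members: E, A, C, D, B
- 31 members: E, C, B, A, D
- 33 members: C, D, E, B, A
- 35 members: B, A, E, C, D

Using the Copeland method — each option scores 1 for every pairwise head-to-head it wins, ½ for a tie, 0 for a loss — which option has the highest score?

C

A: loses to D, B, C, and E → score 0.
D: beats A and E; loses to B and C → score 2.
B: beats A and D; loses to C and E → score 2.
C: beats A, D, B, and E → score 4.
E: beats A and B; loses to D and C → score 2.
C has the best pairwise record.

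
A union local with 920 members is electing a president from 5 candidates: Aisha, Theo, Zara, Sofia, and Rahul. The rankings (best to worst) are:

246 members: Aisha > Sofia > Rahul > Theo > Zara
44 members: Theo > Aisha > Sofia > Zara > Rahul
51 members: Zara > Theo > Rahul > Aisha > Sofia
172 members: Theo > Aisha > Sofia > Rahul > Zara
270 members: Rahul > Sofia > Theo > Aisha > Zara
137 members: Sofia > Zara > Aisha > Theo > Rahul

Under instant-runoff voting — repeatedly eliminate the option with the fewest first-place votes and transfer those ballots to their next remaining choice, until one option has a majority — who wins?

Aisha

Round 1: Aisha 246, Theo 216, Zara 51, Sofia 137, Rahul 270. Eliminate Zara.
Round 2: Aisha 246, Theo 267, Sofia 137, Rahul 270. Eliminate Sofia.
Round 3: Aisha 383, Theo 267, Rahul 270. Eliminate Theo.
Round 4: Aisha 599, Rahul 321. Aisha has a majority.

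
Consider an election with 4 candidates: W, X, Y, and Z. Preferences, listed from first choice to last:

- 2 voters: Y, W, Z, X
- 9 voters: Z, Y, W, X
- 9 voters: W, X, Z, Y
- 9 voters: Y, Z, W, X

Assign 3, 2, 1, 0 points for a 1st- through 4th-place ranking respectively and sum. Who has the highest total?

Z

W: 2·2 + 9·1 + 9·3 + 9·1 = 49
X: 2·0 + 9·0 + 9·2 + 9·0 = 18
Y: 2·3 + 9·2 + 9·0 + 9·3 = 51
Z: 2·1 + 9·3 + 9·1 + 9·2 = 56
Z has the highest Borda score (56).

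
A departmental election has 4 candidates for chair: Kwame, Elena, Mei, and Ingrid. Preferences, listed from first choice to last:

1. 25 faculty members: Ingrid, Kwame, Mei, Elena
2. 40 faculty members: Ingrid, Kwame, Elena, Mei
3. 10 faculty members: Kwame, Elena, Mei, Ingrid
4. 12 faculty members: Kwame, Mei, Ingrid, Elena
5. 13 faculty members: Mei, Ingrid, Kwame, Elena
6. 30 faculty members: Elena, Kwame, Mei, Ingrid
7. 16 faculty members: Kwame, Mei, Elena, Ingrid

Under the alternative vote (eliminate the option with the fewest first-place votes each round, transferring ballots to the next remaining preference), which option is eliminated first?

Round 1: Kwame 38, Elena 30, Mei 13, Ingrid 65. Eliminate Mei.

Mei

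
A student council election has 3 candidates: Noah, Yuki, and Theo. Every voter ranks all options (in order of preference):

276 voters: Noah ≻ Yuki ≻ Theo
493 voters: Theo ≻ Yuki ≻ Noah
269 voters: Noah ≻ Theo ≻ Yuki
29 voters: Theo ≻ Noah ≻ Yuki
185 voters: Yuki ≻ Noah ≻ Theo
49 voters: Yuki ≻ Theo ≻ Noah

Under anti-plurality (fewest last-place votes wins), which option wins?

Yuki

Last-place votes: Noah 542, Yuki 298, Theo 461.
Yuki is ranked last by the fewest voters, so Yuki wins.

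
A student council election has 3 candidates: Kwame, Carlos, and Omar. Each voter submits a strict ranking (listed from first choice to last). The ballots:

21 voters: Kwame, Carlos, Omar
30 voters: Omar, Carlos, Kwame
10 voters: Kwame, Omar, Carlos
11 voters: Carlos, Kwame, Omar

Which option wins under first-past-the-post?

First-place votes: Kwame 31, Carlos 11, Omar 30.
Kwame has the most first-place votes.

Kwame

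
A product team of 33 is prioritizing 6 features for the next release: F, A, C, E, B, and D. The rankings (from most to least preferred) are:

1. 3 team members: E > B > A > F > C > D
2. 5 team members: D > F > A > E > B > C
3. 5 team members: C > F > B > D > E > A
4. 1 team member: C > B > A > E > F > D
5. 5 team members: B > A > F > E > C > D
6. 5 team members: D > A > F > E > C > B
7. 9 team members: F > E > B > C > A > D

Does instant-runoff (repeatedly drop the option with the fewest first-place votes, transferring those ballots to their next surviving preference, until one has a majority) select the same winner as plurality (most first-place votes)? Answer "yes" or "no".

Instant-runoff — R1 F 9, A 0, C 6, E 3, B 5, D 10 (A out); R2 F 9, C 6, E 3, B 5, D 10 (E out); R3 F 9, C 6, B 8, D 10 (C out); R4 F 14, B 9, D 10 (B out); R5 F 23, D 10 (F winner). Winner: F.
Plurality — first-place votes: F 9, A 0, C 6, E 3, B 5, D 10. Winner: D.
The two methods disagree.

no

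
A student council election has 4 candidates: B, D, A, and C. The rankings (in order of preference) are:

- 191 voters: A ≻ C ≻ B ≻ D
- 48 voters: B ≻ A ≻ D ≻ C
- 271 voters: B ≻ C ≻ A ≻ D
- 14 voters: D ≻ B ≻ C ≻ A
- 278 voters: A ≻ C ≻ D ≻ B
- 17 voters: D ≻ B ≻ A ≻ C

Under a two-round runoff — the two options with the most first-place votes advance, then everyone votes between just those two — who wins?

Round 1 first-place votes: B 319, D 31, A 469, C 0.
A and B advance.
Runoff: A is preferred to B by 469 voters; B by 350.
A wins the runoff.

A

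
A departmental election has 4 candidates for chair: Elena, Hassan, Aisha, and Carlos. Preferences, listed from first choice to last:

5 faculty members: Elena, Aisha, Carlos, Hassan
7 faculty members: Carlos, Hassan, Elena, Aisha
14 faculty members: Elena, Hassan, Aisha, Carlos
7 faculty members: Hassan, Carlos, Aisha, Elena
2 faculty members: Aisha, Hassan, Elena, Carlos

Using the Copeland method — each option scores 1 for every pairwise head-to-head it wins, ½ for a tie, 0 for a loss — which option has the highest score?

Elena: beats Hassan, Aisha, and Carlos → score 3.
Hassan: beats Aisha and Carlos; loses to Elena → score 2.
Aisha: beats Carlos; loses to Elena and Hassan → score 1.
Carlos: loses to Elena, Hassan, and Aisha → score 0.
Elena has the best pairwise record.

Elena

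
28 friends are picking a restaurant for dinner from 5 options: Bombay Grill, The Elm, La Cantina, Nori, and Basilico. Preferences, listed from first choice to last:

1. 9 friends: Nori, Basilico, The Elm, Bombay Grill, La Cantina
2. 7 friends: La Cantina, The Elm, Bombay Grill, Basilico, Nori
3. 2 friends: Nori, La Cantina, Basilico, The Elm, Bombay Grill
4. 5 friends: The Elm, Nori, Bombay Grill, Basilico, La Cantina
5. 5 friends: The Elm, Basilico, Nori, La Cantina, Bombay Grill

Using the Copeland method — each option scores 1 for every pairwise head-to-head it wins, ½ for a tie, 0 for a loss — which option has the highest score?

Bombay Grill: ties La Cantina; loses to The Elm, Nori, and Basilico → score 0.5.
The Elm: beats Bombay Grill, La Cantina, Nori, and Basilico → score 4.
La Cantina: ties Bombay Grill; loses to The Elm, Nori, and Basilico → score 0.5.
Nori: beats Bombay Grill, La Cantina, and Basilico; loses to The Elm → score 3.
Basilico: beats Bombay Grill and La Cantina; loses to The Elm and Nori → score 2.
The Elm has the best pairwise record.

The Elm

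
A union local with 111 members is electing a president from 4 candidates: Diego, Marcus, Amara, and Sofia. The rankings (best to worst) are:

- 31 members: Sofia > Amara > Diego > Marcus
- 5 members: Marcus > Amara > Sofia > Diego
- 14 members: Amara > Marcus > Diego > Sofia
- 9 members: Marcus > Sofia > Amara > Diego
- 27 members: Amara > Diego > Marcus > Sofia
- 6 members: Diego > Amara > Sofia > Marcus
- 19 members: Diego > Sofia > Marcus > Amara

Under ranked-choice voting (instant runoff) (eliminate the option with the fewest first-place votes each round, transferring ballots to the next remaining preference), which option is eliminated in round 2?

Round 1: Diego 25, Marcus 14, Amara 41, Sofia 31. Eliminate Marcus.
Round 2: Diego 25, Amara 46, Sofia 40. Eliminate Diego.

Diego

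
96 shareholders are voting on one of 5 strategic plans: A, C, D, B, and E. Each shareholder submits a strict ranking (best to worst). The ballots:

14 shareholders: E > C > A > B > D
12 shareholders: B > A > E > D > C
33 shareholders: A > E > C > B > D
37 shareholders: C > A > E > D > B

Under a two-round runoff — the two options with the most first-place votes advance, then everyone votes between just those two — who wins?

C

Round 1 first-place votes: A 33, C 37, D 0, B 12, E 14.
C and A advance.
Runoff: C is preferred to A by 51 voters; A by 45.
C wins the runoff.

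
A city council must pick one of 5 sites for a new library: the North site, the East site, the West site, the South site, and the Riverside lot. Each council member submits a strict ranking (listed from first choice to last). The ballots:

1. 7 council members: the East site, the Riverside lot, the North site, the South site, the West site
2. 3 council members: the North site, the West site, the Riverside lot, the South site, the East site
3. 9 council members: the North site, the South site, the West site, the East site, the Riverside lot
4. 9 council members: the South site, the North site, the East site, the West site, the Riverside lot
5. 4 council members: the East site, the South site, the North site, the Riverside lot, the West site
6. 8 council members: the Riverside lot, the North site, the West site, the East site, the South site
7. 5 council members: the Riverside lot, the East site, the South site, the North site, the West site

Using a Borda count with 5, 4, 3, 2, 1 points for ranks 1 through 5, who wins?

the North site: 7·3 + 3·5 + 9·5 + 9·4 + 4·3 + 8·4 + 5·2 = 171
the East site: 7·5 + 3·1 + 9·2 + 9·3 + 4·5 + 8·2 + 5·4 = 139
the West site: 7·1 + 3·4 + 9·3 + 9·2 + 4·1 + 8·3 + 5·1 = 97
the South site: 7·2 + 3·2 + 9·4 + 9·5 + 4·4 + 8·1 + 5·3 = 140
the Riverside lot: 7·4 + 3·3 + 9·1 + 9·1 + 4·2 + 8·5 + 5·5 = 128
the North site has the highest Borda score (171).

the North site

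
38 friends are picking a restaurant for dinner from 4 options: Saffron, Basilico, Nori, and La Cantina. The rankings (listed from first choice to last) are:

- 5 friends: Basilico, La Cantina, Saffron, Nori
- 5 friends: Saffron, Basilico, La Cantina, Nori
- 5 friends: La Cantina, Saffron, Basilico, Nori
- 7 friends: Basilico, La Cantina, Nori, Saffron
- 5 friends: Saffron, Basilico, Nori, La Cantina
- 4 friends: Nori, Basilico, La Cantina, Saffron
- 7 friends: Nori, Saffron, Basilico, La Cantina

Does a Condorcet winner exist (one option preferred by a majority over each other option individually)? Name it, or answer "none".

Checking pairwise contests:
La Cantina beats Saffron 21–17.
Saffron beats Basilico 22–16.
Saffron beats Nori 20–18.
Basilico beats La Cantina 33–5.
Every option loses at least one head-to-head, so there is no Condorcet winner.

none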